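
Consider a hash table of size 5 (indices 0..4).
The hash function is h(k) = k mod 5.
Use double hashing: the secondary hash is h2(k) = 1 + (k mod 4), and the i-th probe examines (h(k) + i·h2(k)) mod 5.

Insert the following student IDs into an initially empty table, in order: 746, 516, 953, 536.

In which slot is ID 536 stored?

4

Insert 746: h=1, slot 1 empty => index 1.
Insert 516: h=1, h2=1, slot 1 occupied => index 2.
Insert 953: h=3, slot 3 empty => index 3.
Insert 536: h=1, h2=1, slots 1,2,3 occupied => index 4.
Table: [-, 746, 516, 953, 536]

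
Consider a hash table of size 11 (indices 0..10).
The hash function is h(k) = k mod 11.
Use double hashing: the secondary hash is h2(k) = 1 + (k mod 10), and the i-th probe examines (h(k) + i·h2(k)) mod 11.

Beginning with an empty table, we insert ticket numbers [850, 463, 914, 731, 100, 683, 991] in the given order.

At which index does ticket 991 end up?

7

850: h=3 → slot 3
463: h=1 → slot 1
914: h=1, h2=5, probe 1,6 → slot 6
731: h=5 → slot 5
100: h=1, h2=1, probe 1,2 → slot 2
683: h=1, h2=4, probe 1,5,9 → slot 9
991: h=1, h2=2, probe 1,3,5,7 → slot 7
Table: [., 463, 100, 850, ., 731, 914, 991, ., 683, .]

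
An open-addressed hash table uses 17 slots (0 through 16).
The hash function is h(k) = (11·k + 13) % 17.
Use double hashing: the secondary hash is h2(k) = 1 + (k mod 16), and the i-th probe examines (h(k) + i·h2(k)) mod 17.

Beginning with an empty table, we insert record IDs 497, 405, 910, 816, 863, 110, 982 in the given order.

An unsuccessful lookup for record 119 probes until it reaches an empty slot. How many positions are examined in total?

2

Insert 497: h=6, slot 6 empty => index 6.
Insert 405: h=14, slot 14 empty => index 14.
Insert 910: h=10, slot 10 empty => index 10.
Insert 816: h=13, slot 13 empty => index 13.
Insert 863: h=3, slot 3 empty => index 3.
Insert 110: h=16, slot 16 empty => index 16.
Insert 982: h=3, h2=7, slots 3,10 occupied => index 0.
Table: [982, ., ., 863, ., ., 497, ., ., ., 910, ., ., 816, 405, ., 110]
Lookup 119: h=13, h2=8, probe 13,4 → slot 4 empty, not found.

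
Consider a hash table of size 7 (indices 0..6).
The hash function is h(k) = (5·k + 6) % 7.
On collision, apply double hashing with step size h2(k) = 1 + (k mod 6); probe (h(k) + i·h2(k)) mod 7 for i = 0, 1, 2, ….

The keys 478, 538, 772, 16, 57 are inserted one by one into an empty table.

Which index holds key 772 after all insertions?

478: h=2 → slot 2
538: h=1 → slot 1
772: h=2, h2=5, probe 2,0 → slot 0
16: h=2, h2=5, probe 2,0,5 → slot 5
57: h=4 → slot 4
Table: [772, 538, 478, ., 57, 16, .]

0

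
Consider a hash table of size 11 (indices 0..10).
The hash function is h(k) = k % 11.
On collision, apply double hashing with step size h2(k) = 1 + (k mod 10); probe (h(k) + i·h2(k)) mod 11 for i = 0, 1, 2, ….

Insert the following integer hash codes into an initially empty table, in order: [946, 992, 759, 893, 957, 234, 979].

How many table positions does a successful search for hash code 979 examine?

3

946: h=0 → slot 0
992: h=2 → slot 2
759: h=0, h2=10, probe 0,10 → slot 10
893: h=2, h2=4, probe 2,6 → slot 6
957: h=0, h2=8, probe 0,8 → slot 8
234: h=3 → slot 3
979: h=0, h2=10, probe 0,10,9 → slot 9
Table: [946, -, 992, 234, -, -, 893, -, 957, 979, 759]
Lookup 979: h=0, h2=10, probe 0,10,9 → found at 9.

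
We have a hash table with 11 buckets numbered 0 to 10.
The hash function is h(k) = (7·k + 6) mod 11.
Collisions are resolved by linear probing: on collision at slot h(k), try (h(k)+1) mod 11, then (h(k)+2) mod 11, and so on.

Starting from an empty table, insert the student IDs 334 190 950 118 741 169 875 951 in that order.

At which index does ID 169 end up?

4

334 hashes to 1; slot 1 is free → place at 1.
190 hashes to 5; slot 5 is free → place at 5.
950 hashes to 1; 1 taken → place at 2.
118 hashes to 7; slot 7 is free → place at 7.
741 hashes to 1; 1,2 taken → place at 3.
169 hashes to 1; 1,2,3 taken → place at 4.
875 hashes to 4; 4,5 taken → place at 6.
951 hashes to 8; slot 8 is free → place at 8.
Table: [., 334, 950, 741, 169, 190, 875, 118, 951, ., .]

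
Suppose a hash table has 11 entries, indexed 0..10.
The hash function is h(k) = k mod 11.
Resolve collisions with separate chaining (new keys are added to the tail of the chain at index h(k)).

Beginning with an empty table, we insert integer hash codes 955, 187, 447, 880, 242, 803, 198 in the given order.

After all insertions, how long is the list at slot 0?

955 → bucket 9
187 → bucket 0
447 → bucket 7
880 → bucket 0 (collision)
242 → bucket 0 (collision)
803 → bucket 0 (collision)
198 → bucket 0 (collision)
Final buckets:
0: 187 -> 880 -> 242 -> 803 -> 198
1: ∅
2: ∅
3: ∅
4: ∅
5: ∅
6: ∅
7: 447
8: ∅
9: 955
10: ∅

5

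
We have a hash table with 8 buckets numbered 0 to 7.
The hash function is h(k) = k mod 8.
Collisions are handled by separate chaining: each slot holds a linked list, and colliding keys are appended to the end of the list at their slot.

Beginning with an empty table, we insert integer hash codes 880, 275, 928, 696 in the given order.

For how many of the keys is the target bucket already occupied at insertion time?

2

Insert 880: h=0, bucket 0 empty -> new chain.
Insert 275: h=3, bucket 3 empty -> new chain.
Insert 928: h=0, bucket 0 nonempty -> append to chain.
Insert 696: h=0, bucket 0 nonempty -> append to chain.
Final buckets:
0: 880 -> 928 -> 696
1: ∅
2: ∅
3: 275
4: ∅
5: ∅
6: ∅
7: ∅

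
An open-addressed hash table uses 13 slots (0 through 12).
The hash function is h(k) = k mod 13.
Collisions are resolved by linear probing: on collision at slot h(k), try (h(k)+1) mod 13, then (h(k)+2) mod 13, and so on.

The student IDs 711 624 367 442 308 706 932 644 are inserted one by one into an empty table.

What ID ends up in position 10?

308

Insert 711: h=9, slot 9 empty -> index 9.
Insert 624: h=0, slot 0 empty -> index 0.
Insert 367: h=3, slot 3 empty -> index 3.
Insert 442: h=0, slot 0 occupied -> index 1.
Insert 308: h=9, slot 9 occupied -> index 10.
Insert 706: h=4, slot 4 empty -> index 4.
Insert 932: h=9, slots 9,10 occupied -> index 11.
Insert 644: h=7, slot 7 empty -> index 7.
Table: [624, 442, —, 367, 706, —, —, 644, —, 711, 308, 932, —]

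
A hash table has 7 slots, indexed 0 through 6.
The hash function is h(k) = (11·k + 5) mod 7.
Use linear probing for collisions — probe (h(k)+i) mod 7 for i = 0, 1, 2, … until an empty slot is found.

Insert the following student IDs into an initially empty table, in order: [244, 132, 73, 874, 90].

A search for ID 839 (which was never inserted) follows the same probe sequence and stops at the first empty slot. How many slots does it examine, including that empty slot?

Insert 244: h=1, slot 1 empty → index 1.
Insert 132: h=1, slot 1 occupied → index 2.
Insert 73: h=3, slot 3 empty → index 3.
Insert 874: h=1, slots 1,2,3 occupied → index 4.
Insert 90: h=1, slots 1,2,3,4 occupied → index 5.
Table: [—, 244, 132, 73, 874, 90, —]
Lookup 839: h=1, probe 1,2,3,4,5,6 → slot 6 empty, not found.

6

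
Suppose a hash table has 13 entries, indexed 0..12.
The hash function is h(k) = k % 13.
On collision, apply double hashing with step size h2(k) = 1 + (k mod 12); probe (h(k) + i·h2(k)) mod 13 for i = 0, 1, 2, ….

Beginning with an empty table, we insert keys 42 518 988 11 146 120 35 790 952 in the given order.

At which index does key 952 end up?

Insert 42: h=3, slot 3 empty => index 3.
Insert 518: h=11, slot 11 empty => index 11.
Insert 988: h=0, slot 0 empty => index 0.
Insert 11: h=11, h2=12, slot 11 occupied => index 10.
Insert 146: h=3, h2=3, slot 3 occupied => index 6.
Insert 120: h=3, h2=1, slot 3 occupied => index 4.
Insert 35: h=9, slot 9 empty => index 9.
Insert 790: h=10, h2=11, slot 10 occupied => index 8.
Insert 952: h=3, h2=5, slots 3,8,0 occupied => index 5.
Table: [988, ∅, ∅, 42, 120, 952, 146, ∅, 790, 35, 11, 518, ∅]

5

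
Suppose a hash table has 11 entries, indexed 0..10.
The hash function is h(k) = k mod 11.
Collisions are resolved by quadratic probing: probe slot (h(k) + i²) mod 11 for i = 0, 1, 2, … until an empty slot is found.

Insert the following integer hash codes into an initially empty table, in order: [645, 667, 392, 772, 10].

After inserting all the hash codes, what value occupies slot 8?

645: h=7 => slot 7
667: h=7, probe 7,8 => slot 8
392: h=7, probe 7,8,0 => slot 0
772: h=2 => slot 2
10: h=10 => slot 10
Table: [392, _, 772, _, _, _, _, 645, 667, _, 10]

667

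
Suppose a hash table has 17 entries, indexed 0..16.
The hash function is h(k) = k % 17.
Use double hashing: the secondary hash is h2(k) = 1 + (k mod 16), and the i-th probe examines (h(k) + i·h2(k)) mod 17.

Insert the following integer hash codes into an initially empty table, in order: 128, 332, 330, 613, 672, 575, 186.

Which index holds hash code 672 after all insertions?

10

128 hashes to 9; slot 9 is free => place at 9.
332 hashes to 9, h2=13; 9 taken => place at 5.
330 hashes to 7; slot 7 is free => place at 7.
613 hashes to 1; slot 1 is free => place at 1.
672 hashes to 9, h2=1; 9 taken => place at 10.
575 hashes to 14; slot 14 is free => place at 14.
186 hashes to 16; slot 16 is free => place at 16.
Table: [—, 613, —, —, —, 332, —, 330, —, 128, 672, —, —, —, 575, —, 186]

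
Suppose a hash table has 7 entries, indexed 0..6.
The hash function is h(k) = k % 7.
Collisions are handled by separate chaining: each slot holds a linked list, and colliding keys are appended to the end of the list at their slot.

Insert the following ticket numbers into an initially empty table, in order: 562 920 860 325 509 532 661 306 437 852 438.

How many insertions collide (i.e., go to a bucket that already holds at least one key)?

5

Insert 562: h=2, bucket 2 empty -> new chain.
Insert 920: h=3, bucket 3 empty -> new chain.
Insert 860: h=6, bucket 6 empty -> new chain.
Insert 325: h=3, bucket 3 nonempty -> append to chain.
Insert 509: h=5, bucket 5 empty -> new chain.
Insert 532: h=0, bucket 0 empty -> new chain.
Insert 661: h=3, bucket 3 nonempty -> append to chain.
Insert 306: h=5, bucket 5 nonempty -> append to chain.
Insert 437: h=3, bucket 3 nonempty -> append to chain.
Insert 852: h=5, bucket 5 nonempty -> append to chain.
Insert 438: h=4, bucket 4 empty -> new chain.
Final buckets:
0: 532
1: .
2: 562
3: 920 -> 325 -> 661 -> 437
4: 438
5: 509 -> 306 -> 852
6: 860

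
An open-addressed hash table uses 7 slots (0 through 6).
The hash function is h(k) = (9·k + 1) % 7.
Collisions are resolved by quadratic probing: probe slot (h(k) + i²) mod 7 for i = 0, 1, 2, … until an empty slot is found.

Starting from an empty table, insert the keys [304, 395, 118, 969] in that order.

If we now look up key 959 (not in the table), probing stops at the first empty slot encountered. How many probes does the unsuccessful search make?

Insert 304: h=0, slot 0 empty → index 0.
Insert 395: h=0, slot 0 occupied → index 1.
Insert 118: h=6, slot 6 empty → index 6.
Insert 969: h=0, slots 0,1 occupied → index 4.
Table: [304, 395, ., ., 969, ., 118]
Lookup 959: h=1, probe 1,2 → slot 2 empty, not found.

2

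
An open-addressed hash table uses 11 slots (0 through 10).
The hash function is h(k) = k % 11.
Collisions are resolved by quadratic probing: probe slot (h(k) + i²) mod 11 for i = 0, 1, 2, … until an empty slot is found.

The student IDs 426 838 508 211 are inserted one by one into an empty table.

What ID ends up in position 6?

211

Insert 426: h=8, slot 8 empty -> index 8.
Insert 838: h=2, slot 2 empty -> index 2.
Insert 508: h=2, slot 2 occupied -> index 3.
Insert 211: h=2, slots 2,3 occupied -> index 6.
Table: [-, -, 838, 508, -, -, 211, -, 426, -, -]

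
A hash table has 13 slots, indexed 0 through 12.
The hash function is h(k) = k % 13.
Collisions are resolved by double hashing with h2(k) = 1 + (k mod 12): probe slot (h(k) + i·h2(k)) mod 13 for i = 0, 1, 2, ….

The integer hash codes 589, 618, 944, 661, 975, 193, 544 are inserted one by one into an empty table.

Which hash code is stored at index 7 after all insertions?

618

589: h=4 → slot 4
618: h=7 → slot 7
944: h=8 → slot 8
661: h=11 → slot 11
975: h=0 → slot 0
193: h=11, h2=2, probe 11,0,2 → slot 2
544: h=11, h2=5, probe 11,3 → slot 3
Table: [975, -, 193, 544, 589, -, -, 618, 944, -, -, 661, -]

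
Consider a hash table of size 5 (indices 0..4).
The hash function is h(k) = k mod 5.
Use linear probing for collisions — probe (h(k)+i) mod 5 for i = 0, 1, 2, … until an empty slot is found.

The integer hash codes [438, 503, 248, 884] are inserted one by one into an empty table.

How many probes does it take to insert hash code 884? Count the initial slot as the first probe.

438: h=3 -> slot 3
503: h=3, probe 3,4 -> slot 4
248: h=3, probe 3,4,0 -> slot 0
884: h=4, probe 4,0,1 -> slot 1
Table: [248, 884, _, 438, 503]

3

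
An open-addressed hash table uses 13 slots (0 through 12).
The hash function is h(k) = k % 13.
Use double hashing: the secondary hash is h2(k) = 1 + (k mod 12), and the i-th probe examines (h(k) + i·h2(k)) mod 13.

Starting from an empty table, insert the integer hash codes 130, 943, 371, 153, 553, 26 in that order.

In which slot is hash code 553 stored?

9

130: h=0 => slot 0
943: h=7 => slot 7
371: h=7, h2=12, probe 7,6 => slot 6
153: h=10 => slot 10
553: h=7, h2=2, probe 7,9 => slot 9
26: h=0, h2=3, probe 0,3 => slot 3
Table: [130, ., ., 26, ., ., 371, 943, ., 553, 153, ., .]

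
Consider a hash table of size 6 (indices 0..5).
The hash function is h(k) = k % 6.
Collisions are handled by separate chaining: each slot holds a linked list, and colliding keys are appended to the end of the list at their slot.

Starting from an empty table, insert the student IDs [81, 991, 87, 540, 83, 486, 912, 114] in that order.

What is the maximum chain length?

Insert 81: h=3, bucket 3 empty -> new chain.
Insert 991: h=1, bucket 1 empty -> new chain.
Insert 87: h=3, bucket 3 nonempty -> append to chain.
Insert 540: h=0, bucket 0 empty -> new chain.
Insert 83: h=5, bucket 5 empty -> new chain.
Insert 486: h=0, bucket 0 nonempty -> append to chain.
Insert 912: h=0, bucket 0 nonempty -> append to chain.
Insert 114: h=0, bucket 0 nonempty -> append to chain.
Final buckets:
0: 540 -> 486 -> 912 -> 114
1: 991
2: -
3: 81 -> 87
4: -
5: 83

4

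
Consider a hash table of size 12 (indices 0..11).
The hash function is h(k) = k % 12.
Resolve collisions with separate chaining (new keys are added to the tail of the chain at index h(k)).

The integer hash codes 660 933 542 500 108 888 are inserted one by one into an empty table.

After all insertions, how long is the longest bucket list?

Insert 660: h=0, bucket 0 empty → new chain.
Insert 933: h=9, bucket 9 empty → new chain.
Insert 542: h=2, bucket 2 empty → new chain.
Insert 500: h=8, bucket 8 empty → new chain.
Insert 108: h=0, bucket 0 nonempty → append to chain.
Insert 888: h=0, bucket 0 nonempty → append to chain.
Final buckets:
0: 660 -> 108 -> 888
1: ∅
2: 542
3: ∅
4: ∅
5: ∅
6: ∅
7: ∅
8: 500
9: 933
10: ∅
11: ∅

3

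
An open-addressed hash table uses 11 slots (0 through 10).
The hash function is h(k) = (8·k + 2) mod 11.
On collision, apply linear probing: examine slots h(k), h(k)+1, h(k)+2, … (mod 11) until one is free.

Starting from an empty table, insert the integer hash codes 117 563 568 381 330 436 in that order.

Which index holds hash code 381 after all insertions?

5

117: h=3 -> slot 3
563: h=7 -> slot 7
568: h=3, probe 3,4 -> slot 4
381: h=3, probe 3,4,5 -> slot 5
330: h=2 -> slot 2
436: h=3, probe 3,4,5,6 -> slot 6
Table: [_, _, 330, 117, 568, 381, 436, 563, _, _, _]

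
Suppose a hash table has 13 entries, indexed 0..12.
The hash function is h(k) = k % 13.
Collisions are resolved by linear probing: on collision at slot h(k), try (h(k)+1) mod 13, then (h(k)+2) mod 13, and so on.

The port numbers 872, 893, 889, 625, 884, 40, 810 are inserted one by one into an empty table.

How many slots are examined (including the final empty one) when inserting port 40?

872: h=1 → slot 1
893: h=9 → slot 9
889: h=5 → slot 5
625: h=1, probe 1,2 → slot 2
884: h=0 → slot 0
40: h=1, probe 1,2,3 → slot 3
810: h=4 → slot 4
Table: [884, 872, 625, 40, 810, 889, -, -, -, 893, -, -, -]

3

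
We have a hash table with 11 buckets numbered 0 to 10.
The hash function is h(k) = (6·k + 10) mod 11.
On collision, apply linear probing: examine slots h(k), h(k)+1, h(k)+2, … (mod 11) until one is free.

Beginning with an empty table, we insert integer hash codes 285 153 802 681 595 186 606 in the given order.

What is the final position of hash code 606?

285: h=4 → slot 4
153: h=4, probe 4,5 → slot 5
802: h=4, probe 4,5,6 → slot 6
681: h=4, probe 4,5,6,7 → slot 7
595: h=5, probe 5,6,7,8 → slot 8
186: h=4, probe 4,5,6,7,8,9 → slot 9
606: h=5, probe 5,6,7,8,9,10 → slot 10
Table: [∅, ∅, ∅, ∅, 285, 153, 802, 681, 595, 186, 606]

10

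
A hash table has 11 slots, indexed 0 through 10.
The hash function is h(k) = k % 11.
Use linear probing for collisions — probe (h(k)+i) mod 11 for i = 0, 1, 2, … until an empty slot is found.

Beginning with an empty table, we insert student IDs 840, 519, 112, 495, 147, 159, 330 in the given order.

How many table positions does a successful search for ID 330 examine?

840: h=4 => slot 4
519: h=2 => slot 2
112: h=2, probe 2,3 => slot 3
495: h=0 => slot 0
147: h=4, probe 4,5 => slot 5
159: h=5, probe 5,6 => slot 6
330: h=0, probe 0,1 => slot 1
Table: [495, 330, 519, 112, 840, 147, 159, _, _, _, _]
Lookup 330: h=0, probe 0,1 → found at 1.

2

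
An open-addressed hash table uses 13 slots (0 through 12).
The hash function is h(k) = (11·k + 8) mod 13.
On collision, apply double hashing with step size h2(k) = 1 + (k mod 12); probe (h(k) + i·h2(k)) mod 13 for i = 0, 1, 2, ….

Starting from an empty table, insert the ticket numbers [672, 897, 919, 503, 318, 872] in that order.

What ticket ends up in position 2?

503

672 hashes to 3; slot 3 is free => place at 3.
897 hashes to 8; slot 8 is free => place at 8.
919 hashes to 3, h2=8; 3 taken => place at 11.
503 hashes to 3, h2=12; 3 taken => place at 2.
318 hashes to 9; slot 9 is free => place at 9.
872 hashes to 6; slot 6 is free => place at 6.
Table: [∅, ∅, 503, 672, ∅, ∅, 872, ∅, 897, 318, ∅, 919, ∅]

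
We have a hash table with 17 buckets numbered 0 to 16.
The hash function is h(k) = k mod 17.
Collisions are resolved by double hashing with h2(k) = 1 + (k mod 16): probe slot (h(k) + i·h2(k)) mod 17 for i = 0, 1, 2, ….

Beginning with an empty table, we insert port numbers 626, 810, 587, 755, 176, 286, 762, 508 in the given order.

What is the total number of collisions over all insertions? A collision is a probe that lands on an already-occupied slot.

626: h=14 -> slot 14
810: h=11 -> slot 11
587: h=9 -> slot 9
755: h=7 -> slot 7
176: h=6 -> slot 6
286: h=14, h2=15, probe 14,12 -> slot 12
762: h=14, h2=11, probe 14,8 -> slot 8
508: h=15 -> slot 15
Table: [_, _, _, _, _, _, 176, 755, 762, 587, _, 810, 286, _, 626, 508, _]

2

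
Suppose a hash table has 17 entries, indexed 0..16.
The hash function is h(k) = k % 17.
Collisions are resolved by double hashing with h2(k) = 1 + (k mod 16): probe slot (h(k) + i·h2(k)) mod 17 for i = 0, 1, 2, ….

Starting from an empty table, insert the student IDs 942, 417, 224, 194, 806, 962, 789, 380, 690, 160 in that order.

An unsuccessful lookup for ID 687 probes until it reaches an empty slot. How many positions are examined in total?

942: h=7 => slot 7
417: h=9 => slot 9
224: h=3 => slot 3
194: h=7, h2=3, probe 7,10 => slot 10
806: h=7, h2=7, probe 7,14 => slot 14
962: h=10, h2=3, probe 10,13 => slot 13
789: h=7, h2=6, probe 7,13,2 => slot 2
380: h=6 => slot 6
690: h=10, h2=3, probe 10,13,16 => slot 16
160: h=7, h2=1, probe 7,8 => slot 8
Table: [., ., 789, 224, ., ., 380, 942, 160, 417, 194, ., ., 962, 806, ., 690]
Lookup 687: h=7, h2=16, probe 7,6,5 → slot 5 empty, not found.

3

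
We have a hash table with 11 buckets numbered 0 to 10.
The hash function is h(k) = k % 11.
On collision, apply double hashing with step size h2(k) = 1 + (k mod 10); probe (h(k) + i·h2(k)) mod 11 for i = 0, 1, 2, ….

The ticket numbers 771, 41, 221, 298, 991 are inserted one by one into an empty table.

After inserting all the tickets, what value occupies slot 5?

771: h=1 => slot 1
41: h=8 => slot 8
221: h=1, h2=2, probe 1,3 => slot 3
298: h=1, h2=9, probe 1,10 => slot 10
991: h=1, h2=2, probe 1,3,5 => slot 5
Table: [., 771, ., 221, ., 991, ., ., 41, ., 298]

991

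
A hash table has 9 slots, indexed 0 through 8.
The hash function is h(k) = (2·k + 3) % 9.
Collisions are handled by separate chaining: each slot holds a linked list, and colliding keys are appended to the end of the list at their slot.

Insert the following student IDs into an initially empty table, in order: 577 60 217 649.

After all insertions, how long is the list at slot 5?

3

577 → bucket 5
60 → bucket 6
217 → bucket 5 (collision)
649 → bucket 5 (collision)
Final buckets:
0: _
1: _
2: _
3: _
4: _
5: 577 -> 217 -> 649
6: 60
7: _
8: _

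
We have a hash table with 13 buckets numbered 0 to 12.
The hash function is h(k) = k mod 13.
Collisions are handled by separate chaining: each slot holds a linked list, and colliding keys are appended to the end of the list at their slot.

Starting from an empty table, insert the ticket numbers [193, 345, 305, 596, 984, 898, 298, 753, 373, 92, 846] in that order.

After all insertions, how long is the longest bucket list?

3

193 → bucket 11
345 → bucket 7
305 → bucket 6
596 → bucket 11 (collision)
984 → bucket 9
898 → bucket 1
298 → bucket 12
753 → bucket 12 (collision)
373 → bucket 9 (collision)
92 → bucket 1 (collision)
846 → bucket 1 (collision)
Final buckets:
0: _
1: 898 -> 92 -> 846
2: _
3: _
4: _
5: _
6: 305
7: 345
8: _
9: 984 -> 373
10: _
11: 193 -> 596
12: 298 -> 753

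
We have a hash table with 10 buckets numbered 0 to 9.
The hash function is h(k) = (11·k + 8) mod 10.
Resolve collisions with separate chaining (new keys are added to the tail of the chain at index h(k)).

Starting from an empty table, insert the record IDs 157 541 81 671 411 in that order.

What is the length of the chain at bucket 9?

157 -> bucket 5
541 -> bucket 9
81 -> bucket 9 (collision)
671 -> bucket 9 (collision)
411 -> bucket 9 (collision)
Final buckets:
0: -
1: -
2: -
3: -
4: -
5: 157
6: -
7: -
8: -
9: 541 -> 81 -> 671 -> 411

4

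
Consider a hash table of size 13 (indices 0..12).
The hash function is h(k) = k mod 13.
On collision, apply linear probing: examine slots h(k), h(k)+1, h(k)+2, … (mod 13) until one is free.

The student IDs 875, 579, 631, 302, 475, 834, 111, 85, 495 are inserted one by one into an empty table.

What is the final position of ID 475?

875: h=4 → slot 4
579: h=7 → slot 7
631: h=7, probe 7,8 → slot 8
302: h=3 → slot 3
475: h=7, probe 7,8,9 → slot 9
834: h=2 → slot 2
111: h=7, probe 7,8,9,10 → slot 10
85: h=7, probe 7,8,9,10,11 → slot 11
495: h=1 → slot 1
Table: [_, 495, 834, 302, 875, _, _, 579, 631, 475, 111, 85, _]

9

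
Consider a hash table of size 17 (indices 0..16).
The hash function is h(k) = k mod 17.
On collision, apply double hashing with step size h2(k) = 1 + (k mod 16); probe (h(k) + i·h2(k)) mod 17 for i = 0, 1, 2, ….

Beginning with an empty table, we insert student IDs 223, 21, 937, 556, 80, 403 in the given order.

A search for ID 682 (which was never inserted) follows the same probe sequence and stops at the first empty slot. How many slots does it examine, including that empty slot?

Insert 223: h=2, slot 2 empty -> index 2.
Insert 21: h=4, slot 4 empty -> index 4.
Insert 937: h=2, h2=10, slot 2 occupied -> index 12.
Insert 556: h=12, h2=13, slot 12 occupied -> index 8.
Insert 80: h=12, h2=1, slot 12 occupied -> index 13.
Insert 403: h=12, h2=4, slot 12 occupied -> index 16.
Table: [∅, ∅, 223, ∅, 21, ∅, ∅, ∅, 556, ∅, ∅, ∅, 937, 80, ∅, ∅, 403]
Lookup 682: h=2, h2=11, probe 2,13,7 → slot 7 empty, not found.

3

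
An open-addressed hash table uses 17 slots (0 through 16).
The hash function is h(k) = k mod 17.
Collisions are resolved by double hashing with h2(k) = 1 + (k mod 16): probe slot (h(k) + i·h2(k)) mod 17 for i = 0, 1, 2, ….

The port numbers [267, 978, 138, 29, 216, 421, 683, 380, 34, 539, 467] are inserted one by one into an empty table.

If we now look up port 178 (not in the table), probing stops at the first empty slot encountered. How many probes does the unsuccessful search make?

267 hashes to 12; slot 12 is free → place at 12.
978 hashes to 9; slot 9 is free → place at 9.
138 hashes to 2; slot 2 is free → place at 2.
29 hashes to 12, h2=14; 12,9 taken → place at 6.
216 hashes to 12, h2=9; 12 taken → place at 4.
421 hashes to 13; slot 13 is free → place at 13.
683 hashes to 3; slot 3 is free → place at 3.
380 hashes to 6, h2=13; 6,2 taken → place at 15.
34 hashes to 0; slot 0 is free → place at 0.
539 hashes to 12, h2=12; 12 taken → place at 7.
467 hashes to 8; slot 8 is free → place at 8.
Table: [34, —, 138, 683, 216, —, 29, 539, 467, 978, —, —, 267, 421, —, 380, —]
Lookup 178: h=8, h2=3, probe 8,11 → slot 11 empty, not found.

2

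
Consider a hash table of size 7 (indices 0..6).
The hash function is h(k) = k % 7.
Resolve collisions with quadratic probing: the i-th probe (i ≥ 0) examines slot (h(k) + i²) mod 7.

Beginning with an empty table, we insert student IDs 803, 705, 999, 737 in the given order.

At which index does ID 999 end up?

2

803 hashes to 5; slot 5 is free => place at 5.
705 hashes to 5; 5 taken => place at 6.
999 hashes to 5; 5,6 taken => place at 2.
737 hashes to 2; 2 taken => place at 3.
Table: [_, _, 999, 737, _, 803, 705]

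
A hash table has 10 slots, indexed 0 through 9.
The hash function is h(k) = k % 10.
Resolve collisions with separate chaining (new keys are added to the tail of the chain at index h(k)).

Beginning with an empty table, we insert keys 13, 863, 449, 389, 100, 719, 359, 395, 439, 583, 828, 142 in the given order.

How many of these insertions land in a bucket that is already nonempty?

Insert 13: h=3, bucket 3 empty → new chain.
Insert 863: h=3, bucket 3 nonempty → append to chain.
Insert 449: h=9, bucket 9 empty → new chain.
Insert 389: h=9, bucket 9 nonempty → append to chain.
Insert 100: h=0, bucket 0 empty → new chain.
Insert 719: h=9, bucket 9 nonempty → append to chain.
Insert 359: h=9, bucket 9 nonempty → append to chain.
Insert 395: h=5, bucket 5 empty → new chain.
Insert 439: h=9, bucket 9 nonempty → append to chain.
Insert 583: h=3, bucket 3 nonempty → append to chain.
Insert 828: h=8, bucket 8 empty → new chain.
Insert 142: h=2, bucket 2 empty → new chain.
Final buckets:
0: 100
1: —
2: 142
3: 13 -> 863 -> 583
4: —
5: 395
6: —
7: —
8: 828
9: 449 -> 389 -> 719 -> 359 -> 439

6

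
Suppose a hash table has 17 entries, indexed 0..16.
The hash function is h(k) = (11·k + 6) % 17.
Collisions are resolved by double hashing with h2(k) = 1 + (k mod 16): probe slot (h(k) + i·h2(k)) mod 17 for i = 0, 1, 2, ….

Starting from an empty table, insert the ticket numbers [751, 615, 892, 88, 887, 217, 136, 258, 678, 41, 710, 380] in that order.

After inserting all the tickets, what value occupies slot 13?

Insert 751: h=5, slot 5 empty → index 5.
Insert 615: h=5, h2=8, slot 5 occupied → index 13.
Insert 892: h=9, slot 9 empty → index 9.
Insert 88: h=5, h2=9, slot 5 occupied → index 14.
Insert 887: h=5, h2=8, slots 5,13 occupied → index 4.
Insert 217: h=13, h2=10, slot 13 occupied → index 6.
Insert 136: h=6, h2=9, slot 6 occupied → index 15.
Insert 258: h=5, h2=3, slot 5 occupied → index 8.
Insert 678: h=1, slot 1 empty → index 1.
Insert 41: h=15, h2=10, slots 15,8,1 occupied → index 11.
Insert 710: h=13, h2=7, slot 13 occupied → index 3.
Insert 380: h=4, h2=13, slot 4 occupied → index 0.
Table: [380, 678, —, 710, 887, 751, 217, —, 258, 892, —, 41, —, 615, 88, 136, —]

615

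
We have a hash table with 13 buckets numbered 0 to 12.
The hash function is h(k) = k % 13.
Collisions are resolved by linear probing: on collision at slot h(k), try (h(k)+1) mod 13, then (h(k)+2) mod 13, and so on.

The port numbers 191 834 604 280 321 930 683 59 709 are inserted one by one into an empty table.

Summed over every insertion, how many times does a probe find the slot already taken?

17

191: h=9 => slot 9
834: h=2 => slot 2
604: h=6 => slot 6
280: h=7 => slot 7
321: h=9, probe 9,10 => slot 10
930: h=7, probe 7,8 => slot 8
683: h=7, probe 7,8,9,10,11 => slot 11
59: h=7, probe 7,8,9,10,11,12 => slot 12
709: h=7, probe 7,8,9,10,11,12,0 => slot 0
Table: [709, _, 834, _, _, _, 604, 280, 930, 191, 321, 683, 59]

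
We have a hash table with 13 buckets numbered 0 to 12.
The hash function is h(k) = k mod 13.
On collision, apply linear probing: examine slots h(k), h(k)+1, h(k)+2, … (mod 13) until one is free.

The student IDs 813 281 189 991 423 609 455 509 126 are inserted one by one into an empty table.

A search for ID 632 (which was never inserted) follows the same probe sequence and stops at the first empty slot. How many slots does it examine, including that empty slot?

813: h=7 → slot 7
281: h=8 → slot 8
189: h=7, probe 7,8,9 → slot 9
991: h=3 → slot 3
423: h=7, probe 7,8,9,10 → slot 10
609: h=11 → slot 11
455: h=0 → slot 0
509: h=2 → slot 2
126: h=9, probe 9,10,11,12 → slot 12
Table: [455, —, 509, 991, —, —, —, 813, 281, 189, 423, 609, 126]
Lookup 632: h=8, probe 8,9,10,11,12,0,1 → slot 1 empty, not found.

7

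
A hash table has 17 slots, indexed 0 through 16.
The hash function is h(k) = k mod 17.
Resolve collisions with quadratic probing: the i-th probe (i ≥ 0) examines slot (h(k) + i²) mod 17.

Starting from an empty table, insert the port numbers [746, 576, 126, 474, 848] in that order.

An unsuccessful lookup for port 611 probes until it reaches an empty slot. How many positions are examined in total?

746: h=15 => slot 15
576: h=15, probe 15,16 => slot 16
126: h=7 => slot 7
474: h=15, probe 15,16,2 => slot 2
848: h=15, probe 15,16,2,7,14 => slot 14
Table: [., ., 474, ., ., ., ., 126, ., ., ., ., ., ., 848, 746, 576]
Lookup 611: h=16, probe 16,0 → slot 0 empty, not found.

2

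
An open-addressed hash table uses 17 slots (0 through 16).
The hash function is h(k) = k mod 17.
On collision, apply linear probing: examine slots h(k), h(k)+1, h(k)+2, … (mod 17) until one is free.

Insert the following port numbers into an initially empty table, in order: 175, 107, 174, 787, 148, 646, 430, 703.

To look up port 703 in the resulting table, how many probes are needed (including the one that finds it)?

175: h=5 → slot 5
107: h=5, probe 5,6 → slot 6
174: h=4 → slot 4
787: h=5, probe 5,6,7 → slot 7
148: h=12 → slot 12
646: h=0 → slot 0
430: h=5, probe 5,6,7,8 → slot 8
703: h=6, probe 6,7,8,9 → slot 9
Table: [646, —, —, —, 174, 175, 107, 787, 430, 703, —, —, 148, —, —, —, —]
Lookup 703: h=6, probe 6,7,8,9 → found at 9.

4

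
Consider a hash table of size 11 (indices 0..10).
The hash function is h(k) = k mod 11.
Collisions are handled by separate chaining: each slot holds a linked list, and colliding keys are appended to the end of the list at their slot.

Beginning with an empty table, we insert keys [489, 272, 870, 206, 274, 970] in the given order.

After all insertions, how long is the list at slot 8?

Insert 489: h=5, bucket 5 empty -> new chain.
Insert 272: h=8, bucket 8 empty -> new chain.
Insert 870: h=1, bucket 1 empty -> new chain.
Insert 206: h=8, bucket 8 nonempty -> append to chain.
Insert 274: h=10, bucket 10 empty -> new chain.
Insert 970: h=2, bucket 2 empty -> new chain.
Final buckets:
0: ∅
1: 870
2: 970
3: ∅
4: ∅
5: 489
6: ∅
7: ∅
8: 272 -> 206
9: ∅
10: 274

2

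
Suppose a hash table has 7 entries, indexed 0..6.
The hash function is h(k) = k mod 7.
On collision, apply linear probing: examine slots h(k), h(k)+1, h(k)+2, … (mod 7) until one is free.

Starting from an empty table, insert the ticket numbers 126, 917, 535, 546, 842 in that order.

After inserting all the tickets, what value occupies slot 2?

Insert 126: h=0, slot 0 empty => index 0.
Insert 917: h=0, slot 0 occupied => index 1.
Insert 535: h=3, slot 3 empty => index 3.
Insert 546: h=0, slots 0,1 occupied => index 2.
Insert 842: h=2, slots 2,3 occupied => index 4.
Table: [126, 917, 546, 535, 842, ∅, ∅]

546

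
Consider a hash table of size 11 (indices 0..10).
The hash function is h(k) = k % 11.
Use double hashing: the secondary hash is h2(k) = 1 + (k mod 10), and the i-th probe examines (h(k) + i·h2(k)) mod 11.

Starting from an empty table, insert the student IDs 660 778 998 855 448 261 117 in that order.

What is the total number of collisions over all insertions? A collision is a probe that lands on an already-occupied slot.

660: h=0 → slot 0
778: h=8 → slot 8
998: h=8, h2=9, probe 8,6 → slot 6
855: h=8, h2=6, probe 8,3 → slot 3
448: h=8, h2=9, probe 8,6,4 → slot 4
261: h=8, h2=2, probe 8,10 → slot 10
117: h=7 → slot 7
Table: [660, ., ., 855, 448, ., 998, 117, 778, ., 261]

5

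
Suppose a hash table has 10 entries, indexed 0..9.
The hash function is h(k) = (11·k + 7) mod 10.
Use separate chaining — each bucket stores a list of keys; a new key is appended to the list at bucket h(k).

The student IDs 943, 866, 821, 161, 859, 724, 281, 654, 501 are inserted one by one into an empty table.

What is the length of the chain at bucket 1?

Insert 943: h=0, bucket 0 empty → new chain.
Insert 866: h=3, bucket 3 empty → new chain.
Insert 821: h=8, bucket 8 empty → new chain.
Insert 161: h=8, bucket 8 nonempty → append to chain.
Insert 859: h=6, bucket 6 empty → new chain.
Insert 724: h=1, bucket 1 empty → new chain.
Insert 281: h=8, bucket 8 nonempty → append to chain.
Insert 654: h=1, bucket 1 nonempty → append to chain.
Insert 501: h=8, bucket 8 nonempty → append to chain.
Final buckets:
0: 943
1: 724 -> 654
2: .
3: 866
4: .
5: .
6: 859
7: .
8: 821 -> 161 -> 281 -> 501
9: .

2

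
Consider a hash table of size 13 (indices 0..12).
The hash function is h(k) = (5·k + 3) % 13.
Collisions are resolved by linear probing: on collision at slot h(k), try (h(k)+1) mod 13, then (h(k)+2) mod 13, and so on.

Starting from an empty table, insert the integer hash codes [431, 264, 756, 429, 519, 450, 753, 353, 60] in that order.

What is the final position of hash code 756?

1

431: h=0 -> slot 0
264: h=10 -> slot 10
756: h=0, probe 0,1 -> slot 1
429: h=3 -> slot 3
519: h=11 -> slot 11
450: h=4 -> slot 4
753: h=11, probe 11,12 -> slot 12
353: h=0, probe 0,1,2 -> slot 2
60: h=4, probe 4,5 -> slot 5
Table: [431, 756, 353, 429, 450, 60, -, -, -, -, 264, 519, 753]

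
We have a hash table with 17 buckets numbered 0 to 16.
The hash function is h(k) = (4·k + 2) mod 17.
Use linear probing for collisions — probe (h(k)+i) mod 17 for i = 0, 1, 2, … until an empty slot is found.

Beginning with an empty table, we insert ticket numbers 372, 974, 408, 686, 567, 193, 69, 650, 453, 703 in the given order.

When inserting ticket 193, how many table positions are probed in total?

4

372 hashes to 11; slot 11 is free -> place at 11.
974 hashes to 5; slot 5 is free -> place at 5.
408 hashes to 2; slot 2 is free -> place at 2.
686 hashes to 9; slot 9 is free -> place at 9.
567 hashes to 9; 9 taken -> place at 10.
193 hashes to 9; 9,10,11 taken -> place at 12.
69 hashes to 6; slot 6 is free -> place at 6.
650 hashes to 1; slot 1 is free -> place at 1.
453 hashes to 12; 12 taken -> place at 13.
703 hashes to 9; 9,10,11,12,13 taken -> place at 14.
Table: [∅, 650, 408, ∅, ∅, 974, 69, ∅, ∅, 686, 567, 372, 193, 453, 703, ∅, ∅]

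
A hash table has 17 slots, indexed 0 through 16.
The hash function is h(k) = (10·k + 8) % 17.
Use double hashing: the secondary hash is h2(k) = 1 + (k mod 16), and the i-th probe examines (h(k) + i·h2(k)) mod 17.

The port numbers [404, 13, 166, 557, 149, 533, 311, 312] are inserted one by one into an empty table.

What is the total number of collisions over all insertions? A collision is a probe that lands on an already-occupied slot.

7

404: h=2 -> slot 2
13: h=2, h2=14, probe 2,16 -> slot 16
166: h=2, h2=7, probe 2,9 -> slot 9
557: h=2, h2=14, probe 2,16,13 -> slot 13
149: h=2, h2=6, probe 2,8 -> slot 8
533: h=0 -> slot 0
311: h=7 -> slot 7
312: h=0, h2=9, probe 0,9,1 -> slot 1
Table: [533, 312, 404, ∅, ∅, ∅, ∅, 311, 149, 166, ∅, ∅, ∅, 557, ∅, ∅, 13]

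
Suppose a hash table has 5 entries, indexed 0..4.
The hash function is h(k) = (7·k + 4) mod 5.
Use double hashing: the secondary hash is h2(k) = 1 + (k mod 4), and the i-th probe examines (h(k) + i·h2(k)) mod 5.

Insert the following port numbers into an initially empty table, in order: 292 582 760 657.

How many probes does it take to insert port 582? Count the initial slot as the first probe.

292: h=3 → slot 3
582: h=3, h2=3, probe 3,1 → slot 1
760: h=4 → slot 4
657: h=3, h2=2, probe 3,0 → slot 0
Table: [657, 582, ., 292, 760]

2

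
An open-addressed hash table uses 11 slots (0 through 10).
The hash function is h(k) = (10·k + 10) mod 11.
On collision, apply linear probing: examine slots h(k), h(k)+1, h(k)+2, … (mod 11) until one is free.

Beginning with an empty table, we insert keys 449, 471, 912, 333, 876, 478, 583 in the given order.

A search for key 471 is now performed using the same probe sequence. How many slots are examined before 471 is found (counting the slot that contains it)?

2

449: h=1 → slot 1
471: h=1, probe 1,2 → slot 2
912: h=0 → slot 0
333: h=7 → slot 7
876: h=3 → slot 3
478: h=5 → slot 5
583: h=10 → slot 10
Table: [912, 449, 471, 876, _, 478, _, 333, _, _, 583]
Lookup 471: h=1, probe 1,2 → found at 2.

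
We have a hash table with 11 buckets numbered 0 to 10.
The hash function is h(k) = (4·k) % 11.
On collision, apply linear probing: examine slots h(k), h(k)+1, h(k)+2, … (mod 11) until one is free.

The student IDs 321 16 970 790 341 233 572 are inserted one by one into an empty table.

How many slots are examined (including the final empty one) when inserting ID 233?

5

321: h=8 -> slot 8
16: h=9 -> slot 9
970: h=8, probe 8,9,10 -> slot 10
790: h=3 -> slot 3
341: h=0 -> slot 0
233: h=8, probe 8,9,10,0,1 -> slot 1
572: h=0, probe 0,1,2 -> slot 2
Table: [341, 233, 572, 790, -, -, -, -, 321, 16, 970]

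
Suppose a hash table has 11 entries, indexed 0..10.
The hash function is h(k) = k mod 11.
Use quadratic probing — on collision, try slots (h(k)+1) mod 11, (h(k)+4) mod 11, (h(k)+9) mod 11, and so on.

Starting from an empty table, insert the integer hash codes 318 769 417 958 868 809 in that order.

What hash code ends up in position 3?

Insert 318: h=10, slot 10 empty → index 10.
Insert 769: h=10, slot 10 occupied → index 0.
Insert 417: h=10, slots 10,0 occupied → index 3.
Insert 958: h=1, slot 1 empty → index 1.
Insert 868: h=10, slots 10,0,3 occupied → index 8.
Insert 809: h=6, slot 6 empty → index 6.
Table: [769, 958, -, 417, -, -, 809, -, 868, -, 318]

417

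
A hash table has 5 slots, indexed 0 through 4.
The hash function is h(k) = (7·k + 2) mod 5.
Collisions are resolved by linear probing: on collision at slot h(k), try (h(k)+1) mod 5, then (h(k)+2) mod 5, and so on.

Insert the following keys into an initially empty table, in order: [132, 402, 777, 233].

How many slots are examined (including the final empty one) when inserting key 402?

132 hashes to 1; slot 1 is free -> place at 1.
402 hashes to 1; 1 taken -> place at 2.
777 hashes to 1; 1,2 taken -> place at 3.
233 hashes to 3; 3 taken -> place at 4.
Table: [∅, 132, 402, 777, 233]

2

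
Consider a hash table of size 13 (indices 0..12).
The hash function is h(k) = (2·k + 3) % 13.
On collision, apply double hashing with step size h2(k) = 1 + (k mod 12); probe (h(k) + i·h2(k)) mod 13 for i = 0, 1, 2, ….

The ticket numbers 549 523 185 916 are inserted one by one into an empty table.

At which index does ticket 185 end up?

549 hashes to 9; slot 9 is free -> place at 9.
523 hashes to 9, h2=8; 9 taken -> place at 4.
185 hashes to 9, h2=6; 9 taken -> place at 2.
916 hashes to 2, h2=5; 2 taken -> place at 7.
Table: [-, -, 185, -, 523, -, -, 916, -, 549, -, -, -]

2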